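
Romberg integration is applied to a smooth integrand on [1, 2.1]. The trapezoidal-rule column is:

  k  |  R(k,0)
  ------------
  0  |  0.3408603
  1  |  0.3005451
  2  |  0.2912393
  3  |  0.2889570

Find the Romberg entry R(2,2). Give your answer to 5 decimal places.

0.28821

Richardson extrapolation on the trapezoidal column (denominator 4−1=3):
R(1,1) = (4·0.3005451 − 0.3408603) / 3 = 0.2871067
R(2,1) = (4·0.2912393 − 0.3005451) / 3 = 0.2881374
R(2,2) = (16·0.2881374 − 0.2871067) / 15 = 0.2882061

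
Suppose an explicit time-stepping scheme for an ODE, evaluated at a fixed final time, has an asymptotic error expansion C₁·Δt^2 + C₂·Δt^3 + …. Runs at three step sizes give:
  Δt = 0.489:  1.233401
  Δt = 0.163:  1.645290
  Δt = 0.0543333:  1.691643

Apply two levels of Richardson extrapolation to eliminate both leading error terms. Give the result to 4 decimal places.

First eliminate the Δt^2 term (factor 3^2 = 9):
  B₁ = (9·1.645290 − 1.233401)/8 = 1.696776
  B₂ = (9·1.691643 − 1.645290)/8 = 1.697437
Then eliminate the Δt^3 term (factor 3^3 = 27):
  (27·1.697437 − 1.696776)/26 = 1.697462

1.6975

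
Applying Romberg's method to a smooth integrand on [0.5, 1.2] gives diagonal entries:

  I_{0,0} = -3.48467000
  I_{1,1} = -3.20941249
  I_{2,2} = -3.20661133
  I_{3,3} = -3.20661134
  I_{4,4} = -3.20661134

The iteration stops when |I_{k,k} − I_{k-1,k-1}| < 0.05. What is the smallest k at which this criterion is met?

k = 2

|I_{1,1} − I_{0,0}| = 0.27525751 ≥ 0.05
|I_{2,2} − I_{1,1}| = 0.00280116 < 0.05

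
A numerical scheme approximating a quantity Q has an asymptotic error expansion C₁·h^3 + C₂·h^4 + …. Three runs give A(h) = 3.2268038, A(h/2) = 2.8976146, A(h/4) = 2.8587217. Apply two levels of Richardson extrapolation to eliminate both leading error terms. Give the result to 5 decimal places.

2.85334

First eliminate the h^3 term (factor 2^3 = 8):
  B₁ = (8·2.8976146 − 3.2268038)/7 = 2.8505876
  B₂ = (8·2.8587217 − 2.8976146)/7 = 2.8531656
Then eliminate the h^4 term (factor 2^4 = 16):
  (16·2.8531656 − 2.8505876)/15 = 2.8533375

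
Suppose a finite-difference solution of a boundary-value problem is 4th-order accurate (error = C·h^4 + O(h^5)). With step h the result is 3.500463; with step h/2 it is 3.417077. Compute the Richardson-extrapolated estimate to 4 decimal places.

Extrapolated value = (16·A(h/2) − A(h)) / (16 − 1)
= (16·3.417077 − 3.500463) / 15
= 51.172769 / 15 = 3.411518

3.4115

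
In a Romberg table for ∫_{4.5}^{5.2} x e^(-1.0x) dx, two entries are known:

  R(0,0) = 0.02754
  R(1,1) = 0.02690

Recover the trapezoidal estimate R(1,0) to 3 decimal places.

From R(1,1) = (4·R(1,0) − R(0,0))/3, solve for R(1,0):
4·R(1,0) = 3·0.02690 + 0.02754 = 0.10824
R(1,0) = 0.02706

0.027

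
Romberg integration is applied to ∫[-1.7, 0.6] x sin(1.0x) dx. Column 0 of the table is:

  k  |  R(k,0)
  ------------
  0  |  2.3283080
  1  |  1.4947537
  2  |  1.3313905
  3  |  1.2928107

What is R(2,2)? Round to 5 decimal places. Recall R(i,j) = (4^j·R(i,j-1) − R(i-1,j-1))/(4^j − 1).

R(1,1) = 1.4947537 + (1.4947537 − 2.3283080)/3 = 1.2169023
R(2,1) = (4·1.3313905 − 1.4947537) / 3 = 1.2769361
R(2,2) = 1.2769361 + (1.2769361 − 1.2169023)/15 = 1.2809384

1.28094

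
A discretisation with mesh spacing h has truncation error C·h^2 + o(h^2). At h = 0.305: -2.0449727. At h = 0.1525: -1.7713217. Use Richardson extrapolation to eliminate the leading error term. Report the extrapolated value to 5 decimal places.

The leading error scales as h^2; refining by a factor of 2 reduces it by 2^2 = 4.
Extrapolated value = (4·A(h/2) − A(h)) / (4 − 1)
= (4·(-1.7713217) − (-2.0449727)) / 3
= -5.0403141 / 3 = -1.6801047

-1.68010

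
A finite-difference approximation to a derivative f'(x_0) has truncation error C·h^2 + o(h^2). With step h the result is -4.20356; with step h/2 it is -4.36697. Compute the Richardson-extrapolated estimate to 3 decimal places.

The leading error scales as h^2; refining by a factor of 2 reduces it by 2^2 = 4.
Extrapolated value = (4·A(h/2) − A(h)) / (4 − 1)
= (4·(-4.36697) − (-4.20356)) / 3
= -13.26432 / 3 = -4.42144

-4.421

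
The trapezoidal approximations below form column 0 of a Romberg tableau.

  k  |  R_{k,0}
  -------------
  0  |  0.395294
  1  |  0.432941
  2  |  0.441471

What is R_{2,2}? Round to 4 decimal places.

0.4442

Richardson extrapolation on the trapezoidal column (denominator 4−1=3):
R_{1,1} = (4·0.432941 − 0.395294) / 3 = 0.445490
R_{2,1} = (4·0.441471 − 0.432941) / 3 = 0.444314
R_{2,2} = 0.444314 + (0.444314 − 0.445490)/15 = 0.444236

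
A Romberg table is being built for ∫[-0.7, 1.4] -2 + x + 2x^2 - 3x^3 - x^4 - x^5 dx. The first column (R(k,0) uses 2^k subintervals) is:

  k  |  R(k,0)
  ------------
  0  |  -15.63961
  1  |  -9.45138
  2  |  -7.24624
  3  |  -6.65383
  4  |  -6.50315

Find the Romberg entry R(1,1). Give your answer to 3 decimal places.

-7.389

R(1,1) = -9.45138 + (-9.45138 − (-15.63961))/3 = -7.38864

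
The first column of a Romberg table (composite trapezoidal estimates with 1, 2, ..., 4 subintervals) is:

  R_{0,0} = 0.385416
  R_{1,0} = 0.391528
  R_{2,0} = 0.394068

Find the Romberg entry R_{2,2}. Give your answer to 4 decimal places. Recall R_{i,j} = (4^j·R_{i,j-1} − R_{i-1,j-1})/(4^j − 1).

0.3950

Richardson extrapolation on the trapezoidal column (denominator 4−1=3):
R_{1,1} = 0.391528 + (0.391528 − 0.385416)/3 = 0.393565
R_{2,1} = 0.394068 + (0.394068 − 0.391528)/3 = 0.394915
R_{2,2} = (16·0.394915 − 0.393565) / 15 = 0.395005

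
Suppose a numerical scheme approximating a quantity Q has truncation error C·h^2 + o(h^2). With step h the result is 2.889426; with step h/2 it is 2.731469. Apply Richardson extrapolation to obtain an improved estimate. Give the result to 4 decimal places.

2.6788

The leading error scales as h^2; refining by a factor of 2 reduces it by 2^2 = 4.
Extrapolated value = (4·A(h/2) − A(h)) / (4 − 1)
= (4·2.731469 − 2.889426) / 3
= 8.036450 / 3 = 2.678817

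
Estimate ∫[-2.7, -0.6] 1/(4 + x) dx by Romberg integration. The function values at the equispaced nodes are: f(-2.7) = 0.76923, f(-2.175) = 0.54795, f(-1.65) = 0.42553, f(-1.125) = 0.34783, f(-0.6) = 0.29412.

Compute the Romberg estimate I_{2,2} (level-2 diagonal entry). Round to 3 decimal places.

I_{0,0} (trapezoid, 1 panel, h=2.1000): 1.11652
I_{1,0} (trapezoid, 2 panels, h=1.0500): 1.00507
I_{2,0} (trapezoid, 4 panels, h=0.5250): 0.97282
I_{1,1} = 1.00507 + (1.00507 − 1.11652)/3 = 0.96792
I_{2,1} = 0.97282 + (0.97282 − 1.00507)/3 = 0.96207
I_{2,2} = 0.96207 + (0.96207 − 0.96792)/15 = 0.96168

0.962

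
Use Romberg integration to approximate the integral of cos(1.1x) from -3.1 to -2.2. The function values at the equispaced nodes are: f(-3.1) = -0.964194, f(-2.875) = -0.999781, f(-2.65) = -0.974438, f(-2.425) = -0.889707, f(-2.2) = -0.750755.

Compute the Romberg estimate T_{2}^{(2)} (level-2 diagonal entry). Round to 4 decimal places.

-0.8416

T_{0}^{(0)} (trapezoid, 1 panel, h=0.9000): -0.771727
T_{1}^{(0)} (trapezoid, 2 panels, h=0.4500): -0.824361
T_{2}^{(0)} (trapezoid, 4 panels, h=0.2250): -0.837315
T_{1}^{(1)} = -0.824361 + (-0.824361 − (-0.771727))/3 = -0.841906
T_{2}^{(1)} = -0.837315 + (-0.837315 − (-0.824361))/3 = -0.841633
T_{2}^{(2)} = -0.841633 + (-0.841633 − (-0.841906))/15 = -0.841615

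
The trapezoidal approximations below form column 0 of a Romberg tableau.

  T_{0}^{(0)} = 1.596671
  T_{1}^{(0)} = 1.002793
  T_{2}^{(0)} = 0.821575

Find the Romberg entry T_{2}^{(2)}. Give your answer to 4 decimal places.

0.7583

Richardson extrapolation on the trapezoidal column (denominator 4−1=3):
T_{1}^{(1)} = 1.002793 + (1.002793 − 1.596671)/3 = 0.804834
T_{2}^{(1)} = (4·0.821575 − 1.002793) / 3 = 0.761169
T_{2}^{(2)} = (16·0.761169 − 0.804834) / 15 = 0.758258
(Column j=1 coincides with Simpson's rule on the same nodes.)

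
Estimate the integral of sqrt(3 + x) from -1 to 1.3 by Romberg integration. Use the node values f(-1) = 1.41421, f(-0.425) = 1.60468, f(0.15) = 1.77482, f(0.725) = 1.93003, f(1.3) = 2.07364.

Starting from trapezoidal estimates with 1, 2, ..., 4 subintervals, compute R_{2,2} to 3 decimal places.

R_{0,0} (trapezoid, 1 panel, h=2.3000): 4.01103
R_{1,0} (trapezoid, 2 panels, h=1.1500): 4.04656
R_{2,0} (trapezoid, 4 panels, h=0.5750): 4.05574
R_{1,1} = 4.04656 + (4.04656 − 4.01103)/3 = 4.05840
R_{2,1} = 4.05574 + (4.05574 − 4.04656)/3 = 4.05880
R_{2,2} = 4.05880 + (4.05880 − 4.05840)/15 = 4.05883

4.059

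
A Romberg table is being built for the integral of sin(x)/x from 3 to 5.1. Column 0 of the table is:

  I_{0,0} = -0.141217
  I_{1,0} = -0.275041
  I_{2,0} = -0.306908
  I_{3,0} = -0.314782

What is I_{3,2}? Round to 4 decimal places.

I_{2,1} = -0.306908 + (-0.306908 − (-0.275041))/3 = -0.317530
I_{3,1} = -0.314782 + (-0.314782 − (-0.306908))/3 = -0.317407
I_{3,2} = -0.317407 + (-0.317407 − (-0.317530))/15 = -0.317399

-0.3174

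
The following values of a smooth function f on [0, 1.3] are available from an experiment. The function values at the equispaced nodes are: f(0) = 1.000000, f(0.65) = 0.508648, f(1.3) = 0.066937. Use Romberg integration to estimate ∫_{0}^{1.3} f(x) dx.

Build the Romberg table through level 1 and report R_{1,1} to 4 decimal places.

R_{0,0} (trapezoid, 1 panel, h=1.3000): 0.693509
R_{1,0} (trapezoid, 2 panels, h=0.6500): 0.677376
R_{1,1} = 0.677376 + (0.677376 − 0.693509)/3 = 0.671998

0.6720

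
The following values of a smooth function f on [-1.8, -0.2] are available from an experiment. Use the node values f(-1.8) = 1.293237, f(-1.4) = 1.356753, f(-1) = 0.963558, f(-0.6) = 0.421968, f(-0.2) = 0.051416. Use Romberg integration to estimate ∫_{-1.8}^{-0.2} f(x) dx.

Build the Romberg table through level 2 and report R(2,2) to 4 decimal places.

1.3848

R(0,0) (trapezoid, 1 panel, h=1.6000): 1.075722
R(1,0) (trapezoid, 2 panels, h=0.8000): 1.308708
R(2,0) (trapezoid, 4 panels, h=0.4000): 1.365842
R(1,1) = 1.308708 + (1.308708 − 1.075722)/3 = 1.386370
R(2,1) = 1.365842 + (1.365842 − 1.308708)/3 = 1.384887
R(2,2) = 1.384887 + (1.384887 − 1.386370)/15 = 1.384788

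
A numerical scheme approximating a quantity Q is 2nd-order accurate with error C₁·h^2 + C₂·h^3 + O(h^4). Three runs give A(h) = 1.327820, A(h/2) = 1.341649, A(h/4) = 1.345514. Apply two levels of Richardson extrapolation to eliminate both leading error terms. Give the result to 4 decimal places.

First eliminate the h^2 term (factor 2^2 = 4):
  B₁ = (4·1.341649 − 1.327820)/3 = 1.346259
  B₂ = (4·1.345514 − 1.341649)/3 = 1.346802
Then eliminate the h^3 term (factor 2^3 = 8):
  (8·1.346802 − 1.346259)/7 = 1.346880

1.3469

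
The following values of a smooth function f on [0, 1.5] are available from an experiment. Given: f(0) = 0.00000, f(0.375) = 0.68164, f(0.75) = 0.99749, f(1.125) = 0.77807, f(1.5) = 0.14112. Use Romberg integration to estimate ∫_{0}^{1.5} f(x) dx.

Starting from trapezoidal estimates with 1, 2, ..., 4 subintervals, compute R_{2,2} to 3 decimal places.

0.994

R_{0,0} (trapezoid, 1 panel, h=1.5000): 0.10584
R_{1,0} (trapezoid, 2 panels, h=0.7500): 0.80104
R_{2,0} (trapezoid, 4 panels, h=0.3750): 0.94791
R_{1,1} = 0.80104 + (0.80104 − 0.10584)/3 = 1.03277
R_{2,1} = 0.94791 + (0.94791 − 0.80104)/3 = 0.99687
R_{2,2} = 0.99687 + (0.99687 − 1.03277)/15 = 0.99448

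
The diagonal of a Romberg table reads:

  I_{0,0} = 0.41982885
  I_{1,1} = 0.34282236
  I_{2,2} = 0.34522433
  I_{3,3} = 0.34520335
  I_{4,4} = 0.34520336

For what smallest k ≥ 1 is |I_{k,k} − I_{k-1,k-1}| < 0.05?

|I_{1,1} − I_{0,0}| = 0.07700649 ≥ 0.05
|I_{2,2} − I_{1,1}| = 0.00240197 < 0.05

k = 2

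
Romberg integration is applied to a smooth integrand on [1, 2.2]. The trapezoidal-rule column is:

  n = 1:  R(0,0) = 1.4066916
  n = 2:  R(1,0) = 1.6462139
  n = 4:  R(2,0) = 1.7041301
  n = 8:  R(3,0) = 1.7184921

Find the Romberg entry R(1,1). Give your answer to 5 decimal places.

Richardson extrapolation on the trapezoidal column (denominator 4−1=3):
R(1,1) = 1.6462139 + (1.6462139 − 1.4066916)/3 = 1.7260547

1.72605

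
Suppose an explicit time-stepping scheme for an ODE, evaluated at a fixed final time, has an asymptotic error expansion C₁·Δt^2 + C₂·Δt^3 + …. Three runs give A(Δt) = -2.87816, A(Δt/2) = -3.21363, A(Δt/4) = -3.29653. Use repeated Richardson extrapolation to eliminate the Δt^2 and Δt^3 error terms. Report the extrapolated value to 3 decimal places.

First eliminate the Δt^2 term (factor 2^2 = 4):
  B₁ = (4·(-3.21363) − (-2.87816))/3 = -3.32545
  B₂ = (4·(-3.29653) − (-3.21363))/3 = -3.32416
Then eliminate the Δt^3 term (factor 2^3 = 8):
  (8·(-3.32416) − (-3.32545))/7 = -3.32398

-3.324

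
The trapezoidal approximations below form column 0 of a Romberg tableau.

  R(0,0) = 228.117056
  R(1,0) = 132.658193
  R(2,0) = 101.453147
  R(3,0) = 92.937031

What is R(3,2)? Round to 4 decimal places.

Richardson extrapolation on the trapezoidal column (denominator 4−1=3):
R(2,1) = (4·101.453147 − 132.658193) / 3 = 91.051465
R(3,1) = 92.937031 + (92.937031 − 101.453147)/3 = 90.098326
R(3,2) = (16·90.098326 − 91.051465) / 15 = 90.034783

90.0348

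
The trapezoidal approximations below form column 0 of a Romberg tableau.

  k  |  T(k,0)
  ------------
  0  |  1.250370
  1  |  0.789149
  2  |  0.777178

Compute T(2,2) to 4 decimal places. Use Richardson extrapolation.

T(1,1) = (4·0.789149 − 1.250370) / 3 = 0.635409
T(2,1) = (4·0.777178 − 0.789149) / 3 = 0.773188
T(2,2) = (16·0.773188 − 0.635409) / 15 = 0.782373
(Column j=1 coincides with Simpson's rule on the same nodes.)

0.7824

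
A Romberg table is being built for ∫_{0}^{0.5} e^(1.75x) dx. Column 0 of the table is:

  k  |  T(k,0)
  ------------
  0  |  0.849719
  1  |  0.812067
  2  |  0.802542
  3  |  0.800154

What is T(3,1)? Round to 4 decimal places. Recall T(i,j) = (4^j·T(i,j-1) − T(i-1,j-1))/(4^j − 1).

T(3,1) = (4·0.800154 − 0.802542) / 3 = 0.799358

0.7994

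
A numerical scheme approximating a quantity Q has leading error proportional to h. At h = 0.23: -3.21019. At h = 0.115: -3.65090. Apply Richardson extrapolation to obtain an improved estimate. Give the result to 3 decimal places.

The leading error scales as h; refining by a factor of 2 reduces it by 2^1 = 2.
Extrapolated value = (2·A(h/2) − A(h)) / (2 − 1)
= (2·(-3.65090) − (-3.21019)) / 1
= -4.09161 / 1 = -4.09161

-4.092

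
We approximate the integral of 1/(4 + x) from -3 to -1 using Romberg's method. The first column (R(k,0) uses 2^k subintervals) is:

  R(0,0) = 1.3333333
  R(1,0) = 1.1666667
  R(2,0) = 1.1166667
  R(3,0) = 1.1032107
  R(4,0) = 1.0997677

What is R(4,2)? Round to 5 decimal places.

1.09861

R(3,1) = (4·1.1032107 − 1.1166667) / 3 = 1.0987254
R(4,1) = 1.0997677 + (1.0997677 − 1.1032107)/3 = 1.0986200
R(4,2) = 1.0986200 + (1.0986200 − 1.0987254)/15 = 1.0986130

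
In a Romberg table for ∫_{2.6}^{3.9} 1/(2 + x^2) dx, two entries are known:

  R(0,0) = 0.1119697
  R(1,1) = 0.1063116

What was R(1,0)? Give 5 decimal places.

From R(1,1) = (4·R(1,0) − R(0,0))/3, solve for R(1,0):
4·R(1,0) = 3·0.1063116 + 0.1119697 = 0.4309045
R(1,0) = 0.1077261

0.10773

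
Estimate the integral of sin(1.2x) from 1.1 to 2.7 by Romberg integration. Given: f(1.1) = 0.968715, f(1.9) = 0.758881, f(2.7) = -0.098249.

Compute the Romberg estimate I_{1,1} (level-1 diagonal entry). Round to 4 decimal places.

I_{0,0} (trapezoid, 1 panel, h=1.6000): 0.696373
I_{1,0} (trapezoid, 2 panels, h=0.8000): 0.955291
I_{1,1} = 0.955291 + (0.955291 − 0.696373)/3 = 1.041597

1.0416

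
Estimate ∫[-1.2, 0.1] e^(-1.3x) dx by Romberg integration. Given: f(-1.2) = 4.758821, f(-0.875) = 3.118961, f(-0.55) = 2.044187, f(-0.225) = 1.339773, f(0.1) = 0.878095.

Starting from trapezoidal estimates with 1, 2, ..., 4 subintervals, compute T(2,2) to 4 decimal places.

T(0,0) (trapezoid, 1 panel, h=1.3000): 3.663995
T(1,0) (trapezoid, 2 panels, h=0.6500): 3.160719
T(2,0) (trapezoid, 4 panels, h=0.3250): 3.029448
T(1,1) = 3.160719 + (3.160719 − 3.663995)/3 = 2.992960
T(2,1) = 3.029448 + (3.029448 − 3.160719)/3 = 2.985691
T(2,2) = 2.985691 + (2.985691 − 2.992960)/15 = 2.985206

2.9852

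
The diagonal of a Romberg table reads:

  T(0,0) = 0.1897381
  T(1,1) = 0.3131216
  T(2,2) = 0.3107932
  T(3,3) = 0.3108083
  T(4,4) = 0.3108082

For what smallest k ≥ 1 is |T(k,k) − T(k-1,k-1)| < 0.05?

|T(1,1) − T(0,0)| = 0.1233835 ≥ 0.05
|T(2,2) − T(1,1)| = 0.0023284 < 0.05

k = 2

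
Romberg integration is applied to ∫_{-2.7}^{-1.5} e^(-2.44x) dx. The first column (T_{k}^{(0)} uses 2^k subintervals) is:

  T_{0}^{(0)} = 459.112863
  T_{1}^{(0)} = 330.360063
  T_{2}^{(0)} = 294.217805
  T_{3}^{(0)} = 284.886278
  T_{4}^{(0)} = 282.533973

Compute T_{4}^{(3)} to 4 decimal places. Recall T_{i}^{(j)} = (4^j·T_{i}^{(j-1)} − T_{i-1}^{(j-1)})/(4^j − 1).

281.7481

T_{2}^{(1)} = (4·294.217805 − 330.360063) / 3 = 282.170386
T_{3}^{(1)} = 284.886278 + (284.886278 − 294.217805)/3 = 281.775769
T_{4}^{(1)} = 282.533973 + (282.533973 − 284.886278)/3 = 281.749871
T_{3}^{(2)} = 281.775769 + (281.775769 − 282.170386)/15 = 281.749461
T_{4}^{(2)} = 281.749871 + (281.749871 − 281.775769)/15 = 281.748144
T_{4}^{(3)} = (64·281.748144 − 281.749461) / 63 = 281.748123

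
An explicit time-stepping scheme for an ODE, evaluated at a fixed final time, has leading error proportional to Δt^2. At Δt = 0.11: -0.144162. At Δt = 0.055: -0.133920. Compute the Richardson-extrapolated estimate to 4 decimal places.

The leading error scales as Δt^2; refining by a factor of 2 reduces it by 2^2 = 4.
Extrapolated value = (4·A(Δt/2) − A(Δt)) / (4 − 1)
= (4·(-0.133920) − (-0.144162)) / 3
= -0.391518 / 3 = -0.130506

-0.1305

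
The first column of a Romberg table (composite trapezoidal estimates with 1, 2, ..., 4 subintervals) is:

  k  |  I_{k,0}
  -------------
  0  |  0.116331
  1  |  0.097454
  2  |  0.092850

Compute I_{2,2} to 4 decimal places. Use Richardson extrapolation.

Richardson extrapolation on the trapezoidal column (denominator 4−1=3):
I_{1,1} = 0.097454 + (0.097454 − 0.116331)/3 = 0.091162
I_{2,1} = 0.092850 + (0.092850 − 0.097454)/3 = 0.091315
I_{2,2} = 0.091315 + (0.091315 − 0.091162)/15 = 0.091325

0.0913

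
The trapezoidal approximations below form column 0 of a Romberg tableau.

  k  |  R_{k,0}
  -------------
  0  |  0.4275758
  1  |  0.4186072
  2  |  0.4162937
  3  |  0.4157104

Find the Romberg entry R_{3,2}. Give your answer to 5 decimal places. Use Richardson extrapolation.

Richardson extrapolation on the trapezoidal column (denominator 4−1=3):
R_{2,1} = (4·0.4162937 − 0.4186072) / 3 = 0.4155225
R_{3,1} = (4·0.4157104 − 0.4162937) / 3 = 0.4155160
R_{3,2} = 0.4155160 + (0.4155160 − 0.4155225)/15 = 0.4155156

0.41552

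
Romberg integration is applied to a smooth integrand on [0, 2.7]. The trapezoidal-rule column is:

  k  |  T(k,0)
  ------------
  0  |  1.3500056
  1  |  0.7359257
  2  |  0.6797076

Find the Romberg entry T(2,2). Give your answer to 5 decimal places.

T(1,1) = 0.7359257 + (0.7359257 − 1.3500056)/3 = 0.5312324
T(2,1) = 0.6797076 + (0.6797076 − 0.7359257)/3 = 0.6609682
T(2,2) = 0.6609682 + (0.6609682 − 0.5312324)/15 = 0.6696173

0.66962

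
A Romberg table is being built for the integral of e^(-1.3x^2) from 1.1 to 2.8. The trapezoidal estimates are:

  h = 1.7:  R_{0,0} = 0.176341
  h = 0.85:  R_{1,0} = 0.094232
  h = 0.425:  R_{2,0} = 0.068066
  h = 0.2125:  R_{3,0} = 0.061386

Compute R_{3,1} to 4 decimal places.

0.0592

Richardson extrapolation on the trapezoidal column (denominator 4−1=3):
R_{3,1} = 0.061386 + (0.061386 − 0.068066)/3 = 0.059159
(Column j=1 coincides with Simpson's rule on the same nodes.)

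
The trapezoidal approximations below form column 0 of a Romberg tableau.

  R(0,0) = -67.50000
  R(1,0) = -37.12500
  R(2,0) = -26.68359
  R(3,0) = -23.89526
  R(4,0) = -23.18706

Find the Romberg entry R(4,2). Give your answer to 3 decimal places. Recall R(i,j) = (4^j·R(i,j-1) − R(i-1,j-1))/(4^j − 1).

-22.950

Richardson extrapolation on the trapezoidal column (denominator 4−1=3):
R(3,1) = (4·(-23.89526) − (-26.68359)) / 3 = -22.96582
R(4,1) = -23.18706 + (-23.18706 − (-23.89526))/3 = -22.95099
R(4,2) = (16·(-22.95099) − (-22.96582)) / 15 = -22.95000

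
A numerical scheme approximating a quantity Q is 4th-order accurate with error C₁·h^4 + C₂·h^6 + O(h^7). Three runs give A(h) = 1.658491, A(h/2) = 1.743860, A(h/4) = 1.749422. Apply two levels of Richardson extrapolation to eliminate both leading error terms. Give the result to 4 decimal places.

First eliminate the h^4 term (factor 2^4 = 16):
  B₁ = (16·1.743860 − 1.658491)/15 = 1.749551
  B₂ = (16·1.749422 − 1.743860)/15 = 1.749793
Then eliminate the h^6 term (factor 2^6 = 64):
  (64·1.749793 − 1.749551)/63 = 1.749797

1.7498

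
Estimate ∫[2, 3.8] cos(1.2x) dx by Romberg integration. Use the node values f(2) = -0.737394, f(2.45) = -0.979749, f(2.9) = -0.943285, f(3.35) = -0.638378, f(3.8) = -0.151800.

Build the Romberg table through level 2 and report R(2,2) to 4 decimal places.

-1.3865

R(0,0) (trapezoid, 1 panel, h=1.8000): -0.800275
R(1,0) (trapezoid, 2 panels, h=0.9000): -1.249094
R(2,0) (trapezoid, 4 panels, h=0.4500): -1.352704
R(1,1) = -1.249094 + (-1.249094 − (-0.800275))/3 = -1.398700
R(2,1) = -1.352704 + (-1.352704 − (-1.249094))/3 = -1.387241
R(2,2) = -1.387241 + (-1.387241 − (-1.398700))/15 = -1.386477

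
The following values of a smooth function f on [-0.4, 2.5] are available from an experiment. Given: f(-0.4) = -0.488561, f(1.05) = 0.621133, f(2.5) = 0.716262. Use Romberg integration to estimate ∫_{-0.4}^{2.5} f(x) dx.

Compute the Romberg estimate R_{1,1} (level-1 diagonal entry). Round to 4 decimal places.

R_{0,0} (trapezoid, 1 panel, h=2.9000): 0.330166
R_{1,0} (trapezoid, 2 panels, h=1.4500): 1.065726
R_{1,1} = 1.065726 + (1.065726 − 0.330166)/3 = 1.310913

1.3109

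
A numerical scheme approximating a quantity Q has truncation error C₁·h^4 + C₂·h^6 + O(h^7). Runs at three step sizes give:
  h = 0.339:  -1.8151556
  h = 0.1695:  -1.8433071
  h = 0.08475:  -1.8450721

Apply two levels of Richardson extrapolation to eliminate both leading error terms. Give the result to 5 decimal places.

First eliminate the h^4 term (factor 2^4 = 16):
  B₁ = (16·(-1.8433071) − (-1.8151556))/15 = -1.8451839
  B₂ = (16·(-1.8450721) − (-1.8433071))/15 = -1.8451898
Then eliminate the h^6 term (factor 2^6 = 64):
  (64·(-1.8451898) − (-1.8451839))/63 = -1.8451899

-1.84519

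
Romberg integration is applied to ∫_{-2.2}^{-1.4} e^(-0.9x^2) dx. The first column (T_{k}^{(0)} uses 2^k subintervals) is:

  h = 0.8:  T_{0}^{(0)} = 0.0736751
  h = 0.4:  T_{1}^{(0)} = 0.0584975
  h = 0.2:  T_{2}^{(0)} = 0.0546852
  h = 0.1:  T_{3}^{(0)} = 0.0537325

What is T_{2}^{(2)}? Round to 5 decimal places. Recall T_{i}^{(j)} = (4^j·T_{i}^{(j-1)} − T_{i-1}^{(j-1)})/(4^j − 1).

T_{1}^{(1)} = (4·0.0584975 − 0.0736751) / 3 = 0.0534383
T_{2}^{(1)} = (4·0.0546852 − 0.0584975) / 3 = 0.0534144
T_{2}^{(2)} = 0.0534144 + (0.0534144 − 0.0534383)/15 = 0.0534128

0.05341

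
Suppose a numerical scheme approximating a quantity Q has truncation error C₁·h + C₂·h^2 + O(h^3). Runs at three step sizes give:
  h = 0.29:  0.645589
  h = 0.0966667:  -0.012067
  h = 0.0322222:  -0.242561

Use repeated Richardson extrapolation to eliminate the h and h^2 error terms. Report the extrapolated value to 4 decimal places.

-0.3599

First eliminate the h term (factor 3^1 = 3):
  B₁ = (3·(-0.012067) − 0.645589)/2 = -0.340895
  B₂ = (3·(-0.242561) − (-0.012067))/2 = -0.357808
Then eliminate the h^2 term (factor 3^2 = 9):
  (9·(-0.357808) − (-0.340895))/8 = -0.359922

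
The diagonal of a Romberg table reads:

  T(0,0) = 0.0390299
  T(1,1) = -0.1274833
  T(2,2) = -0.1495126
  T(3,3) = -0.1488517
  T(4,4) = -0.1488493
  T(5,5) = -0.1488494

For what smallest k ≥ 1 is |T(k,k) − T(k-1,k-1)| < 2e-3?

|T(1,1) − T(0,0)| = 0.1665132 ≥ 2e-3
|T(2,2) − T(1,1)| = 0.0220293 ≥ 2e-3
|T(3,3) − T(2,2)| = 0.0006609 < 2e-3

k = 3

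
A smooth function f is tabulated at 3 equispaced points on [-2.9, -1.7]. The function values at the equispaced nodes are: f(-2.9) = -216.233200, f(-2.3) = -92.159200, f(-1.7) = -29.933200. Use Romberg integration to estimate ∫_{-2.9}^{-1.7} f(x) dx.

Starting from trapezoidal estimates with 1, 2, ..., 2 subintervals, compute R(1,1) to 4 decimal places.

R(0,0) (trapezoid, 1 panel, h=1.2000): -147.699840
R(1,0) (trapezoid, 2 panels, h=0.6000): -129.145440
R(1,1) = -129.145440 + (-129.145440 − (-147.699840))/3 = -122.960640

-122.9606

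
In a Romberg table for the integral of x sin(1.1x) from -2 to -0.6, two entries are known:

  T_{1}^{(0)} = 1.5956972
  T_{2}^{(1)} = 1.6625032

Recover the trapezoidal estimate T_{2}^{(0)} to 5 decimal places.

From T_{2}^{(1)} = (4·T_{2}^{(0)} − T_{1}^{(0)})/3, solve for T_{2}^{(0)}:
4·T_{2}^{(0)} = 3·1.6625032 + 1.5956972 = 6.5832068
T_{2}^{(0)} = 1.6458017

1.64580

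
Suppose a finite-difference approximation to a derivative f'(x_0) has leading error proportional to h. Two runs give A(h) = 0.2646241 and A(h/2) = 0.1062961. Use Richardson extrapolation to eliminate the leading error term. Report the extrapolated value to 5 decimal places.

-0.05203

Extrapolated value = (2·A(h/2) − A(h)) / (2 − 1)
= (2·0.1062961 − 0.2646241) / 1
= -0.0520319 / 1 = -0.0520319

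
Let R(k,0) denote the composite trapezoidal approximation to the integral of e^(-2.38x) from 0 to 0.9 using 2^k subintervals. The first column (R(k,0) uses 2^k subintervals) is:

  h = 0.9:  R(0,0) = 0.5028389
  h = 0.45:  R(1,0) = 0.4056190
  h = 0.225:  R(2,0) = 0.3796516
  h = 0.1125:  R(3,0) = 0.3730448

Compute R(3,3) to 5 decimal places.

0.37083

R(1,1) = 0.4056190 + (0.4056190 − 0.5028389)/3 = 0.3732124
R(2,1) = (4·0.3796516 − 0.4056190) / 3 = 0.3709958
R(3,1) = (4·0.3730448 − 0.3796516) / 3 = 0.3708425
R(2,2) = 0.3709958 + (0.3709958 − 0.3732124)/15 = 0.3708480
R(3,2) = (16·0.3708425 − 0.3709958) / 15 = 0.3708323
R(3,3) = (64·0.3708323 − 0.3708480) / 63 = 0.3708321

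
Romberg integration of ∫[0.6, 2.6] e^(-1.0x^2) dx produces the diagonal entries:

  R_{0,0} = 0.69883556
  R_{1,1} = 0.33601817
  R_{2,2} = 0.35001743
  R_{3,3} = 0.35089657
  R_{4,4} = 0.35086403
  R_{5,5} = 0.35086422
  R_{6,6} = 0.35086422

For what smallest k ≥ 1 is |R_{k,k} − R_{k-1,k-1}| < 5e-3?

k = 3

|R_{1,1} − R_{0,0}| = 0.36281739 ≥ 5e-3
|R_{2,2} − R_{1,1}| = 0.01399926 ≥ 5e-3
|R_{3,3} − R_{2,2}| = 0.00087914 < 5e-3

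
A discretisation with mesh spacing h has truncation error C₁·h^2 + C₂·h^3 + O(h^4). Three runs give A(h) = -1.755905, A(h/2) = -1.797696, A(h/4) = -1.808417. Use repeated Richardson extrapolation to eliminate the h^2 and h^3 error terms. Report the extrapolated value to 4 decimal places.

First eliminate the h^2 term (factor 2^2 = 4):
  B₁ = (4·(-1.797696) − (-1.755905))/3 = -1.811626
  B₂ = (4·(-1.808417) − (-1.797696))/3 = -1.811991
Then eliminate the h^3 term (factor 2^3 = 8):
  (8·(-1.811991) − (-1.811626))/7 = -1.812043

-1.8120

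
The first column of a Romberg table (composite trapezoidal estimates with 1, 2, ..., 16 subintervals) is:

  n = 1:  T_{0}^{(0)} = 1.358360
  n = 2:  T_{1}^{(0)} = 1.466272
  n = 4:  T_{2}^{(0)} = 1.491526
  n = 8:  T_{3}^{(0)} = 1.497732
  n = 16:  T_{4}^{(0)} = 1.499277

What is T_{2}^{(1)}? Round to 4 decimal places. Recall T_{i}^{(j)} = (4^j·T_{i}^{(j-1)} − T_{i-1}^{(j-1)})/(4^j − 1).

1.4999

T_{2}^{(1)} = (4·1.491526 − 1.466272) / 3 = 1.499944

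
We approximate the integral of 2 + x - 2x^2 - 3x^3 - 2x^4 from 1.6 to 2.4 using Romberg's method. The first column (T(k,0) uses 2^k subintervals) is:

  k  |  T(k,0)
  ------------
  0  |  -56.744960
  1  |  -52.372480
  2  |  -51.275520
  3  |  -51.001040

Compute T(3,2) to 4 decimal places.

-50.9095

T(2,1) = -51.275520 + (-51.275520 − (-52.372480))/3 = -50.909867
T(3,1) = (4·(-51.001040) − (-51.275520)) / 3 = -50.909547
T(3,2) = -50.909547 + (-50.909547 − (-50.909867))/15 = -50.909526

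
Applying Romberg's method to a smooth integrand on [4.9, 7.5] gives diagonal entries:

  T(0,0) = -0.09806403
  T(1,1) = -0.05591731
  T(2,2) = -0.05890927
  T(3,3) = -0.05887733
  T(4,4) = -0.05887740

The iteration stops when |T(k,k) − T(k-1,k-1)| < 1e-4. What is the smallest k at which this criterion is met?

|T(1,1) − T(0,0)| = 0.04214672 ≥ 1e-4
|T(2,2) − T(1,1)| = 0.00299196 ≥ 1e-4
|T(3,3) − T(2,2)| = 0.00003194 < 1e-4

k = 3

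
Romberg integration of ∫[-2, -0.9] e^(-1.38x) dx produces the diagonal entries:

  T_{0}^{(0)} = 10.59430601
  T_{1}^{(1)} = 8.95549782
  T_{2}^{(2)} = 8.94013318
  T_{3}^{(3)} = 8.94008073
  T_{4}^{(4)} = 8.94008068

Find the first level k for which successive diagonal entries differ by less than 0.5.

|T_{1}^{(1)} − T_{0}^{(0)}| = 1.63880819 ≥ 0.5
|T_{2}^{(2)} − T_{1}^{(1)}| = 0.01536464 < 0.5

k = 2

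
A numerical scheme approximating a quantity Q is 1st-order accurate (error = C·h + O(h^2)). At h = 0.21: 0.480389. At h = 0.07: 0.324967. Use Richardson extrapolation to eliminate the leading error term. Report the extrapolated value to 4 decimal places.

Extrapolated value = (3·A(h/3) − A(h)) / (3 − 1)
= (3·0.324967 − 0.480389) / 2
= 0.494512 / 2 = 0.247256

0.2473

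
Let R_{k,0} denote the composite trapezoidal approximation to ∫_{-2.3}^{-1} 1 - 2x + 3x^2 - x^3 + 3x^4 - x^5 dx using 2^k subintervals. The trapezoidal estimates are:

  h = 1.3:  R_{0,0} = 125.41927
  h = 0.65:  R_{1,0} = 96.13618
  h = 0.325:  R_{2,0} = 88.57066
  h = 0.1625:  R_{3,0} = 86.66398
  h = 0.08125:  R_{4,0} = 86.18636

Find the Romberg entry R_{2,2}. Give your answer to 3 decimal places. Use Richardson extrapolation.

R_{1,1} = 96.13618 + (96.13618 − 125.41927)/3 = 86.37515
R_{2,1} = 88.57066 + (88.57066 − 96.13618)/3 = 86.04882
R_{2,2} = (16·86.04882 − 86.37515) / 15 = 86.02706

86.027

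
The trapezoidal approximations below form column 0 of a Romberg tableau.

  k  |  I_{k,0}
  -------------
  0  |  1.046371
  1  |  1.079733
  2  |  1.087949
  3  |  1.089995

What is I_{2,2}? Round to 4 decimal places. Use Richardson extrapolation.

1.0907

I_{1,1} = 1.079733 + (1.079733 − 1.046371)/3 = 1.090854
I_{2,1} = 1.087949 + (1.087949 − 1.079733)/3 = 1.090688
I_{2,2} = 1.090688 + (1.090688 − 1.090854)/15 = 1.090677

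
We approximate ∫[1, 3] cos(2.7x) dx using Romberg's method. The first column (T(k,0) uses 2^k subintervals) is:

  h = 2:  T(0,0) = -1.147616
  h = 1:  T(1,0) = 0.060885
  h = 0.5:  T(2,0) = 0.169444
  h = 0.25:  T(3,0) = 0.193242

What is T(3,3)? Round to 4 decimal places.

0.2011

Richardson extrapolation on the trapezoidal column (denominator 4−1=3):
T(1,1) = (4·0.060885 − (-1.147616)) / 3 = 0.463719
T(2,1) = 0.169444 + (0.169444 − 0.060885)/3 = 0.205630
T(3,1) = (4·0.193242 − 0.169444) / 3 = 0.201175
T(2,2) = (16·0.205630 − 0.463719) / 15 = 0.188424
T(3,2) = (16·0.201175 − 0.205630) / 15 = 0.200878
T(3,3) = 0.200878 + (0.200878 − 0.188424)/63 = 0.201076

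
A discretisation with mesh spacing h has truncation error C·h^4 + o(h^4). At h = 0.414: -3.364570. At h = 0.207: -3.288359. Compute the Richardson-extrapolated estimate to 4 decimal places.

Extrapolated value = (16·A(h/2) − A(h)) / (16 − 1)
= (16·(-3.288359) − (-3.364570)) / 15
= -49.249174 / 15 = -3.283278

-3.2833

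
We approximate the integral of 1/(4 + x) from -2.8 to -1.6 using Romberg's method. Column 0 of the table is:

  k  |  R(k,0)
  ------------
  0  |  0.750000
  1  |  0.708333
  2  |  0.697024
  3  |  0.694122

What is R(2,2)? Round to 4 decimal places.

0.6932

Richardson extrapolation on the trapezoidal column (denominator 4−1=3):
R(1,1) = 0.708333 + (0.708333 − 0.750000)/3 = 0.694444
R(2,1) = 0.697024 + (0.697024 − 0.708333)/3 = 0.693254
R(2,2) = (16·0.693254 − 0.694444) / 15 = 0.693175
(Column j=1 coincides with Simpson's rule on the same nodes.)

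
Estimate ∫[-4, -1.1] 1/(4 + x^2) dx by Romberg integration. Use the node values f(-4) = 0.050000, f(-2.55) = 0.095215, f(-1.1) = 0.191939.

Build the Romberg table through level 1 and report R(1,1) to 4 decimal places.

0.3010

R(0,0) (trapezoid, 1 panel, h=2.9000): 0.350812
R(1,0) (trapezoid, 2 panels, h=1.4500): 0.313468
R(1,1) = 0.313468 + (0.313468 − 0.350812)/3 = 0.301020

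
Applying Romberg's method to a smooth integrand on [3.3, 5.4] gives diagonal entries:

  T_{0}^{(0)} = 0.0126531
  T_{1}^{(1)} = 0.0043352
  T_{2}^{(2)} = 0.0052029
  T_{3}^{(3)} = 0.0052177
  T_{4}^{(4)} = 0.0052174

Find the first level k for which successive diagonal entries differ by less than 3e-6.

|T_{1}^{(1)} − T_{0}^{(0)}| = 0.0083179 ≥ 3e-6
|T_{2}^{(2)} − T_{1}^{(1)}| = 0.0008677 ≥ 3e-6
|T_{3}^{(3)} − T_{2}^{(2)}| = 0.0000148 ≥ 3e-6
|T_{4}^{(4)} − T_{3}^{(3)}| = 0.0000003 < 3e-6

k = 4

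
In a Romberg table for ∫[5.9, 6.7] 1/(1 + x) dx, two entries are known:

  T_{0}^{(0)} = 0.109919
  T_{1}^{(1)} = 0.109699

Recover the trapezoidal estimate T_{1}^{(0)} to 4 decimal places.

From T_{1}^{(1)} = (4·T_{1}^{(0)} − T_{0}^{(0)})/3, solve for T_{1}^{(0)}:
4·T_{1}^{(0)} = 3·0.109699 + 0.109919 = 0.439016
T_{1}^{(0)} = 0.109754

0.1098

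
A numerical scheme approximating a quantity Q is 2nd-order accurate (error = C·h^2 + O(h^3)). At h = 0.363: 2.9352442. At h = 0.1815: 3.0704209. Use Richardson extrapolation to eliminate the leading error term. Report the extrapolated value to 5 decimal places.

3.11548

The leading error scales as h^2; refining by a factor of 2 reduces it by 2^2 = 4.
Extrapolated value = (4·A(h/2) − A(h)) / (4 − 1)
= (4·3.0704209 − 2.9352442) / 3
= 9.3464394 / 3 = 3.1154798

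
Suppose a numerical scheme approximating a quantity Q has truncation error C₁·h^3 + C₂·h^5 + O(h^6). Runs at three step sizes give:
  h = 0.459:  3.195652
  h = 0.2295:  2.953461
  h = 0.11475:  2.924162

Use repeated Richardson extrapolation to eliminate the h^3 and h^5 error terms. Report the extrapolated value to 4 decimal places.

First eliminate the h^3 term (factor 2^3 = 8):
  B₁ = (8·2.953461 − 3.195652)/7 = 2.918862
  B₂ = (8·2.924162 − 2.953461)/7 = 2.919976
Then eliminate the h^5 term (factor 2^5 = 32):
  (32·2.919976 − 2.918862)/31 = 2.920012

2.9200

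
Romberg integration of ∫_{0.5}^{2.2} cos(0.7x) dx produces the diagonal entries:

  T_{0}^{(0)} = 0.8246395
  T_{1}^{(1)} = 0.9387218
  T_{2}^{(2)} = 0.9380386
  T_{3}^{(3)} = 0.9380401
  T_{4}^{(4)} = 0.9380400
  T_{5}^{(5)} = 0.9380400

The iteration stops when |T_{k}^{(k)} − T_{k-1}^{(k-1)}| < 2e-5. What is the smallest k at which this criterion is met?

|T_{1}^{(1)} − T_{0}^{(0)}| = 0.1140823 ≥ 2e-5
|T_{2}^{(2)} − T_{1}^{(1)}| = 0.0006832 ≥ 2e-5
|T_{3}^{(3)} − T_{2}^{(2)}| = 0.0000015 < 2e-5

k = 3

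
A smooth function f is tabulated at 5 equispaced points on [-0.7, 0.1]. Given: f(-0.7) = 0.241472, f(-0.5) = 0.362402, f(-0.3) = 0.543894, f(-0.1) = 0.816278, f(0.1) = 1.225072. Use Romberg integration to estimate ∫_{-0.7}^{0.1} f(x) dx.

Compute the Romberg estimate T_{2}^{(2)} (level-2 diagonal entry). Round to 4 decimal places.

0.4845

T_{0}^{(0)} (trapezoid, 1 panel, h=0.8000): 0.586618
T_{1}^{(0)} (trapezoid, 2 panels, h=0.4000): 0.510866
T_{2}^{(0)} (trapezoid, 4 panels, h=0.2000): 0.491169
T_{1}^{(1)} = 0.510866 + (0.510866 − 0.586618)/3 = 0.485615
T_{2}^{(1)} = 0.491169 + (0.491169 − 0.510866)/3 = 0.484603
T_{2}^{(2)} = 0.484603 + (0.484603 − 0.485615)/15 = 0.484536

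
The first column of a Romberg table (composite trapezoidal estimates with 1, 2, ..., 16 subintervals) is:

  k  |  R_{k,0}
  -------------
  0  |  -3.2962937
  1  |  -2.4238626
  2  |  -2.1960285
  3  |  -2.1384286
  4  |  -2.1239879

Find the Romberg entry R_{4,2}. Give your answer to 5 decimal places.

Richardson extrapolation on the trapezoidal column (denominator 4−1=3):
R_{3,1} = (4·(-2.1384286) − (-2.1960285)) / 3 = -2.1192286
R_{4,1} = (4·(-2.1239879) − (-2.1384286)) / 3 = -2.1191743
R_{4,2} = -2.1191743 + (-2.1191743 − (-2.1192286))/15 = -2.1191707

-2.11917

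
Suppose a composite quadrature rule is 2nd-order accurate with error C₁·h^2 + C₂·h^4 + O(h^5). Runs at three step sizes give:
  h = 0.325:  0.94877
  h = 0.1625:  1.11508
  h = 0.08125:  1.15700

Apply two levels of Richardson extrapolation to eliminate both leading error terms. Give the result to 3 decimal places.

1.171

First eliminate the h^2 term (factor 2^2 = 4):
  B₁ = (4·1.11508 − 0.94877)/3 = 1.17052
  B₂ = (4·1.15700 − 1.11508)/3 = 1.17097
Then eliminate the h^4 term (factor 2^4 = 16):
  (16·1.17097 − 1.17052)/15 = 1.17100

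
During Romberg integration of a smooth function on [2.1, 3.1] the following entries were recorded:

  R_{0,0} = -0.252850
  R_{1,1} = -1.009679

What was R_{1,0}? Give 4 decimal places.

From R_{1,1} = (4·R_{1,0} − R_{0,0})/3, solve for R_{1,0}:
4·R_{1,0} = 3·(-1.009679) + (-0.252850) = -3.281887
R_{1,0} = -0.820472

-0.8205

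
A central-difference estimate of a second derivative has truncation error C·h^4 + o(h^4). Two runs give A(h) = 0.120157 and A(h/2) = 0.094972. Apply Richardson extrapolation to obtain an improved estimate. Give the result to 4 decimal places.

0.0933

The leading error scales as h^4; refining by a factor of 2 reduces it by 2^4 = 16.
Extrapolated value = (16·A(h/2) − A(h)) / (16 − 1)
= (16·0.094972 − 0.120157) / 15
= 1.399395 / 15 = 0.093293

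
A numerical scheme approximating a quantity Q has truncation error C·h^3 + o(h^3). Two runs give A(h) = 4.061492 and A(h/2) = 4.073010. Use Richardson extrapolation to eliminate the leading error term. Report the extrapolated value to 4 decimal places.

4.0747

The leading error scales as h^3; refining by a factor of 2 reduces it by 2^3 = 8.
Extrapolated value = (8·A(h/2) − A(h)) / (8 − 1)
= (8·4.073010 − 4.061492) / 7
= 28.522588 / 7 = 4.074655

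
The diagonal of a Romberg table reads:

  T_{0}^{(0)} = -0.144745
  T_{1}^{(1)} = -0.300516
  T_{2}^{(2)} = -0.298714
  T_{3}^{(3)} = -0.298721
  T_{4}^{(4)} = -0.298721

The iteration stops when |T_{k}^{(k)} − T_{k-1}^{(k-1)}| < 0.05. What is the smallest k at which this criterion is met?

|T_{1}^{(1)} − T_{0}^{(0)}| = 0.155771 ≥ 0.05
|T_{2}^{(2)} − T_{1}^{(1)}| = 0.001802 < 0.05

k = 2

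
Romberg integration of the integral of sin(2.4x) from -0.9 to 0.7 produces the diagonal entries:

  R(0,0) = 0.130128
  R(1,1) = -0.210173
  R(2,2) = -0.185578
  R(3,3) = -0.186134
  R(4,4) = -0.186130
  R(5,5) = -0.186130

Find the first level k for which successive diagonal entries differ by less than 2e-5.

k = 4

|R(1,1) − R(0,0)| = 0.340301 ≥ 2e-5
|R(2,2) − R(1,1)| = 0.024595 ≥ 2e-5
|R(3,3) − R(2,2)| = 0.000556 ≥ 2e-5
|R(4,4) − R(3,3)| = 0.000004 < 2e-5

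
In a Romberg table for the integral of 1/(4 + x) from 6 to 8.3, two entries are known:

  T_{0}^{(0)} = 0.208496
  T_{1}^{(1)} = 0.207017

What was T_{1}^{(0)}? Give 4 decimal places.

From T_{1}^{(1)} = (4·T_{1}^{(0)} − T_{0}^{(0)})/3, solve for T_{1}^{(0)}:
4·T_{1}^{(0)} = 3·0.207017 + 0.208496 = 0.829547
T_{1}^{(0)} = 0.207387

0.2074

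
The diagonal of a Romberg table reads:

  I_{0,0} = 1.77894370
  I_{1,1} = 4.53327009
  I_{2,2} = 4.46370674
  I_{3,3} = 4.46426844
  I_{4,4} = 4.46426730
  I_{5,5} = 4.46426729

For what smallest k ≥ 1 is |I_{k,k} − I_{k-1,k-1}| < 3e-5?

k = 4

|I_{1,1} − I_{0,0}| = 2.75432639 ≥ 3e-5
|I_{2,2} − I_{1,1}| = 0.06956335 ≥ 3e-5
|I_{3,3} − I_{2,2}| = 0.00056170 ≥ 3e-5
|I_{4,4} − I_{3,3}| = 0.00000114 < 3e-5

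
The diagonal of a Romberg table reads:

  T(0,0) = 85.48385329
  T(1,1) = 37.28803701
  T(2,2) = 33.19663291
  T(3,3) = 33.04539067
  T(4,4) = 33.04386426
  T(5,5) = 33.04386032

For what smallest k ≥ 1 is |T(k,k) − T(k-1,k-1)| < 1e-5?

|T(1,1) − T(0,0)| = 48.19581628 ≥ 1e-5
|T(2,2) − T(1,1)| = 4.09140410 ≥ 1e-5
|T(3,3) − T(2,2)| = 0.15124224 ≥ 1e-5
|T(4,4) − T(3,3)| = 0.00152641 ≥ 1e-5
|T(5,5) − T(4,4)| = 0.00000394 < 1e-5

k = 5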